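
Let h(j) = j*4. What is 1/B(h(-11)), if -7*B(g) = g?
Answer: 7/44 ≈ 0.15909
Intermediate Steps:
h(j) = 4*j
B(g) = -g/7
1/B(h(-11)) = 1/(-4*(-11)/7) = 1/(-1/7*(-44)) = 1/(44/7) = 7/44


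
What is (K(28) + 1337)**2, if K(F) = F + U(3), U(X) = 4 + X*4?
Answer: 1907161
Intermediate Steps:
U(X) = 4 + 4*X
K(F) = 16 + F (K(F) = F + (4 + 4*3) = F + (4 + 12) = F + 16 = 16 + F)
(K(28) + 1337)**2 = ((16 + 28) + 1337)**2 = (44 + 1337)**2 = 1381**2 = 1907161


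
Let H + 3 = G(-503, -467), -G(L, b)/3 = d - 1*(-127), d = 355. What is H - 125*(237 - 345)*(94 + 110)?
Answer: 2752551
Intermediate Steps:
G(L, b) = -1446 (G(L, b) = -3*(355 - 1*(-127)) = -3*(355 + 127) = -3*482 = -1446)
H = -1449 (H = -3 - 1446 = -1449)
H - 125*(237 - 345)*(94 + 110) = -1449 - 125*(237 - 345)*(94 + 110) = -1449 - (-13500)*204 = -1449 - 125*(-22032) = -1449 + 2754000 = 2752551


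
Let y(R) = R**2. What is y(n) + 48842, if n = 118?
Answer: 62766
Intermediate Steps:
y(n) + 48842 = 118**2 + 48842 = 13924 + 48842 = 62766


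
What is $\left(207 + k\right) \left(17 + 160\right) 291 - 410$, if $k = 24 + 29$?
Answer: $13391410$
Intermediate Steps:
$k = 53$
$\left(207 + k\right) \left(17 + 160\right) 291 - 410 = \left(207 + 53\right) \left(17 + 160\right) 291 - 410 = 260 \cdot 177 \cdot 291 - 410 = 46020 \cdot 291 - 410 = 13391820 - 410 = 13391410$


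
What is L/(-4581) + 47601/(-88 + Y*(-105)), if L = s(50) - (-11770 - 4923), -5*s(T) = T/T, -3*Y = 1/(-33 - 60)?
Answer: -102083974781/188256195 ≈ -542.26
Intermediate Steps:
Y = 1/279 (Y = -1/(3*(-33 - 60)) = -1/3/(-93) = -1/3*(-1/93) = 1/279 ≈ 0.0035842)
s(T) = -1/5 (s(T) = -T/(5*T) = -1/5*1 = -1/5)
L = 83464/5 (L = -1/5 - (-11770 - 4923) = -1/5 - 1*(-16693) = -1/5 + 16693 = 83464/5 ≈ 16693.)
L/(-4581) + 47601/(-88 + Y*(-105)) = (83464/5)/(-4581) + 47601/(-88 + (1/279)*(-105)) = (83464/5)*(-1/4581) + 47601/(-88 - 35/93) = -83464/22905 + 47601/(-8219/93) = -83464/22905 + 47601*(-93/8219) = -83464/22905 - 4426893/8219 = -102083974781/188256195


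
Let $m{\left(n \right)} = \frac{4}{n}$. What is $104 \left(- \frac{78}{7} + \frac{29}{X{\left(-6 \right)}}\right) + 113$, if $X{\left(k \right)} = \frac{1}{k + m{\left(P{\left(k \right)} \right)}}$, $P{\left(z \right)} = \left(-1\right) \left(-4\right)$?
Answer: $- \frac{112881}{7} \approx -16126.0$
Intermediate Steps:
$P{\left(z \right)} = 4$
$X{\left(k \right)} = \frac{1}{1 + k}$ ($X{\left(k \right)} = \frac{1}{k + \frac{4}{4}} = \frac{1}{k + 4 \cdot \frac{1}{4}} = \frac{1}{k + 1} = \frac{1}{1 + k}$)
$104 \left(- \frac{78}{7} + \frac{29}{X{\left(-6 \right)}}\right) + 113 = 104 \left(- \frac{78}{7} + \frac{29}{\frac{1}{1 - 6}}\right) + 113 = 104 \left(\left(-78\right) \frac{1}{7} + \frac{29}{\frac{1}{-5}}\right) + 113 = 104 \left(- \frac{78}{7} + \frac{29}{- \frac{1}{5}}\right) + 113 = 104 \left(- \frac{78}{7} + 29 \left(-5\right)\right) + 113 = 104 \left(- \frac{78}{7} - 145\right) + 113 = 104 \left(- \frac{1093}{7}\right) + 113 = - \frac{113672}{7} + 113 = - \frac{112881}{7}$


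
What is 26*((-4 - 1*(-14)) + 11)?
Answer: 546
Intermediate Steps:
26*((-4 - 1*(-14)) + 11) = 26*((-4 + 14) + 11) = 26*(10 + 11) = 26*21 = 546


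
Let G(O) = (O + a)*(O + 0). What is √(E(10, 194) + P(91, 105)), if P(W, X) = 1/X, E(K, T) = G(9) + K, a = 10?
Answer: √1995630/105 ≈ 13.454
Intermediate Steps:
G(O) = O*(10 + O) (G(O) = (O + 10)*(O + 0) = (10 + O)*O = O*(10 + O))
E(K, T) = 171 + K (E(K, T) = 9*(10 + 9) + K = 9*19 + K = 171 + K)
√(E(10, 194) + P(91, 105)) = √((171 + 10) + 1/105) = √(181 + 1/105) = √(19006/105) = √1995630/105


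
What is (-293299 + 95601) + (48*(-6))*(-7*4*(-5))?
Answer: -238018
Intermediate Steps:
(-293299 + 95601) + (48*(-6))*(-7*4*(-5)) = -197698 - (-288)*7*(-20) = -197698 - (-288)*(-140) = -197698 - 288*140 = -197698 - 40320 = -238018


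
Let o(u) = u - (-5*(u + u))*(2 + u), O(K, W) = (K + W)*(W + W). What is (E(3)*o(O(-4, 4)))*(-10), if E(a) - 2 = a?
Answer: 0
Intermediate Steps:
E(a) = 2 + a
O(K, W) = 2*W*(K + W) (O(K, W) = (K + W)*(2*W) = 2*W*(K + W))
o(u) = u + 10*u*(2 + u) (o(u) = u - (-10*u)*(2 + u) = u - (-10)*u*(2 + u) = u + 10*u*(2 + u))
(E(3)*o(O(-4, 4)))*(-10) = ((2 + 3)*((2*4*(-4 + 4))*(21 + 10*(2*4*(-4 + 4)))))*(-10) = (5*((2*4*0)*(21 + 10*(2*4*0))))*(-10) = (5*(0*(21 + 10*0)))*(-10) = (5*(0*(21 + 0)))*(-10) = (5*(0*21))*(-10) = (5*0)*(-10) = 0*(-10) = 0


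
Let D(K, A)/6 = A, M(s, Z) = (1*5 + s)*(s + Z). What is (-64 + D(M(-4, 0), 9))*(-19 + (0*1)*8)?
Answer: 190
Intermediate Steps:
M(s, Z) = (5 + s)*(Z + s)
D(K, A) = 6*A
(-64 + D(M(-4, 0), 9))*(-19 + (0*1)*8) = (-64 + 6*9)*(-19 + (0*1)*8) = (-64 + 54)*(-19 + 0*8) = -10*(-19 + 0) = -10*(-19) = 190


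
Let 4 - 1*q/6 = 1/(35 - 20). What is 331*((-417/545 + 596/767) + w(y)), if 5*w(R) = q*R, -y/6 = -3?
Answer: 58784831087/2090075 ≈ 28126.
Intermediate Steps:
y = 18 (y = -6*(-3) = 18)
q = 118/5 (q = 24 - 6/(35 - 20) = 24 - 6/15 = 24 - 6*1/15 = 24 - ⅖ = 118/5 ≈ 23.600)
w(R) = 118*R/25 (w(R) = (118*R/5)/5 = 118*R/25)
331*((-417/545 + 596/767) + w(y)) = 331*((-417/545 + 596/767) + (118/25)*18) = 331*((-417*1/545 + 596*(1/767)) + 2124/25) = 331*((-417/545 + 596/767) + 2124/25) = 331*(4981/418015 + 2124/25) = 331*(177597677/2090075) = 58784831087/2090075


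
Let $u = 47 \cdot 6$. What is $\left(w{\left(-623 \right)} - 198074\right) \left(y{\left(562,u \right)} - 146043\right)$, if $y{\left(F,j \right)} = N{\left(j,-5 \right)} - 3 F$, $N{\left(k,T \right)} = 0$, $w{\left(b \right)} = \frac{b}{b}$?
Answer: $29261126217$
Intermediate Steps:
$u = 282$
$w{\left(b \right)} = 1$
$y{\left(F,j \right)} = - 3 F$ ($y{\left(F,j \right)} = 0 - 3 F = - 3 F$)
$\left(w{\left(-623 \right)} - 198074\right) \left(y{\left(562,u \right)} - 146043\right) = \left(1 - 198074\right) \left(\left(-3\right) 562 - 146043\right) = - 198073 \left(-1686 - 146043\right) = \left(-198073\right) \left(-147729\right) = 29261126217$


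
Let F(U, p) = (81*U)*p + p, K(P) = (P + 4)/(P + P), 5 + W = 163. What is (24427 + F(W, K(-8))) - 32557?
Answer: -19721/4 ≈ -4930.3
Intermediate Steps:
W = 158 (W = -5 + 163 = 158)
K(P) = (4 + P)/(2*P) (K(P) = (4 + P)/((2*P)) = (4 + P)*(1/(2*P)) = (4 + P)/(2*P))
F(U, p) = p + 81*U*p (F(U, p) = 81*U*p + p = p + 81*U*p)
(24427 + F(W, K(-8))) - 32557 = (24427 + ((1/2)*(4 - 8)/(-8))*(1 + 81*158)) - 32557 = (24427 + ((1/2)*(-1/8)*(-4))*(1 + 12798)) - 32557 = (24427 + (1/4)*12799) - 32557 = (24427 + 12799/4) - 32557 = 110507/4 - 32557 = -19721/4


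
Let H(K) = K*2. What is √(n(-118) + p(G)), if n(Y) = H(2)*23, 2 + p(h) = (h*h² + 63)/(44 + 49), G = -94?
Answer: I*√79563/3 ≈ 94.023*I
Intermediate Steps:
p(h) = -41/31 + h³/93 (p(h) = -2 + (h*h² + 63)/(44 + 49) = -2 + (h³ + 63)/93 = -2 + (63 + h³)*(1/93) = -2 + (21/31 + h³/93) = -41/31 + h³/93)
H(K) = 2*K
n(Y) = 92 (n(Y) = (2*2)*23 = 4*23 = 92)
√(n(-118) + p(G)) = √(92 + (-41/31 + (1/93)*(-94)³)) = √(92 + (-41/31 + (1/93)*(-830584))) = √(92 + (-41/31 - 830584/93)) = √(92 - 26797/3) = √(-26521/3) = I*√79563/3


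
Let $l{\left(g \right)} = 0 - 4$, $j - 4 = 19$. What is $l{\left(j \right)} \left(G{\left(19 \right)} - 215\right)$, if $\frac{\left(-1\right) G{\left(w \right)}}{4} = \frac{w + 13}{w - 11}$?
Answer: $924$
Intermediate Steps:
$j = 23$ ($j = 4 + 19 = 23$)
$l{\left(g \right)} = -4$ ($l{\left(g \right)} = 0 - 4 = -4$)
$G{\left(w \right)} = - \frac{4 \left(13 + w\right)}{-11 + w}$ ($G{\left(w \right)} = - 4 \frac{w + 13}{w - 11} = - 4 \frac{13 + w}{-11 + w} = - \frac{4 \left(13 + w\right)}{-11 + w}$)
$l{\left(j \right)} \left(G{\left(19 \right)} - 215\right) = - 4 \left(\frac{4 \left(-13 - 19\right)}{-11 + 19} - 215\right) = - 4 \left(\frac{4 \left(-13 - 19\right)}{8} - 215\right) = - 4 \left(4 \cdot \frac{1}{8} \left(-32\right) - 215\right) = - 4 \left(-16 - 215\right) = \left(-4\right) \left(-231\right) = 924$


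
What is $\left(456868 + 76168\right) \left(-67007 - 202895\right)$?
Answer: $-143867482472$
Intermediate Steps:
$\left(456868 + 76168\right) \left(-67007 - 202895\right) = 533036 \left(-269902\right) = -143867482472$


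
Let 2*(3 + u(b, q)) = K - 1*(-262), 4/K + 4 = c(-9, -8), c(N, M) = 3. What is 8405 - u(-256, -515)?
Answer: 8279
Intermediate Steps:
K = -4 (K = 4/(-4 + 3) = 4/(-1) = 4*(-1) = -4)
u(b, q) = 126 (u(b, q) = -3 + (-4 - 1*(-262))/2 = -3 + (-4 + 262)/2 = -3 + (½)*258 = -3 + 129 = 126)
8405 - u(-256, -515) = 8405 - 1*126 = 8405 - 126 = 8279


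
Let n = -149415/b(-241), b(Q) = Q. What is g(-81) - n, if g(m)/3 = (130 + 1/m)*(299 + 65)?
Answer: 919611791/6507 ≈ 1.4133e+5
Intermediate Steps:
g(m) = 141960 + 1092/m (g(m) = 3*((130 + 1/m)*(299 + 65)) = 3*((130 + 1/m)*364) = 3*(47320 + 364/m) = 141960 + 1092/m)
n = 149415/241 (n = -149415/(-241) = -149415*(-1/241) = 149415/241 ≈ 619.98)
g(-81) - n = (141960 + 1092/(-81)) - 1*149415/241 = (141960 + 1092*(-1/81)) - 149415/241 = (141960 - 364/27) - 149415/241 = 3832556/27 - 149415/241 = 919611791/6507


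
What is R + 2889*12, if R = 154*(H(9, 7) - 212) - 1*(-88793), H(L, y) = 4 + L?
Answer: 92815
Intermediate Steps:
R = 58147 (R = 154*((4 + 9) - 212) - 1*(-88793) = 154*(13 - 212) + 88793 = 154*(-199) + 88793 = -30646 + 88793 = 58147)
R + 2889*12 = 58147 + 2889*12 = 58147 + 34668 = 92815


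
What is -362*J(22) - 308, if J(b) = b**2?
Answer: -175516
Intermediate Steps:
-362*J(22) - 308 = -362*22**2 - 308 = -362*484 - 308 = -175208 - 308 = -175516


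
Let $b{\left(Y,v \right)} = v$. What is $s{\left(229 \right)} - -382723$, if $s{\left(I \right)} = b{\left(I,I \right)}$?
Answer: $382952$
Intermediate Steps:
$s{\left(I \right)} = I$
$s{\left(229 \right)} - -382723 = 229 - -382723 = 229 + 382723 = 382952$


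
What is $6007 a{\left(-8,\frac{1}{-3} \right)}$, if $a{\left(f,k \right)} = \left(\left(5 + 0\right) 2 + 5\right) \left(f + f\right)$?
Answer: $-1441680$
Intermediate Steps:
$a{\left(f,k \right)} = 30 f$ ($a{\left(f,k \right)} = \left(5 \cdot 2 + 5\right) 2 f = \left(10 + 5\right) 2 f = 15 \cdot 2 f = 30 f$)
$6007 a{\left(-8,\frac{1}{-3} \right)} = 6007 \cdot 30 \left(-8\right) = 6007 \left(-240\right) = -1441680$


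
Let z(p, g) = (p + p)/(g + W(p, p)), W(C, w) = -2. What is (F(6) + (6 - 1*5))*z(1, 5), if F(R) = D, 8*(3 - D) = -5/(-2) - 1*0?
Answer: 59/24 ≈ 2.4583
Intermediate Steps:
D = 43/16 (D = 3 - (-5/(-2) - 1*0)/8 = 3 - (-5*(-½) + 0)/8 = 3 - (5/2 + 0)/8 = 3 - ⅛*5/2 = 3 - 5/16 = 43/16 ≈ 2.6875)
F(R) = 43/16
z(p, g) = 2*p/(-2 + g) (z(p, g) = (p + p)/(g - 2) = (2*p)/(-2 + g) = 2*p/(-2 + g))
(F(6) + (6 - 1*5))*z(1, 5) = (43/16 + (6 - 1*5))*(2*1/(-2 + 5)) = (43/16 + (6 - 5))*(2*1/3) = (43/16 + 1)*(2*1*(⅓)) = (59/16)*(⅔) = 59/24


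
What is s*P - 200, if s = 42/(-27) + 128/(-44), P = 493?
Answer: -237706/99 ≈ -2401.1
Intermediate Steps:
s = -442/99 (s = 42*(-1/27) + 128*(-1/44) = -14/9 - 32/11 = -442/99 ≈ -4.4646)
s*P - 200 = -442/99*493 - 200 = -217906/99 - 200 = -237706/99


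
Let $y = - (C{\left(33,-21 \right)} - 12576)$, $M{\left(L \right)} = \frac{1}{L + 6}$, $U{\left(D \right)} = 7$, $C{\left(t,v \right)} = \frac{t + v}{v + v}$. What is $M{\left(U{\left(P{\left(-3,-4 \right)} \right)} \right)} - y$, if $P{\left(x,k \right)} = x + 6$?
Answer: $- \frac{1144435}{91} \approx -12576.0$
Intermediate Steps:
$P{\left(x,k \right)} = 6 + x$
$C{\left(t,v \right)} = \frac{t + v}{2 v}$
$M{\left(L \right)} = \frac{1}{6 + L}$
$y = \frac{88034}{7}$ ($y = - (\frac{33 - 21}{2 \left(-21\right)} - 12576) = - (\frac{1}{2} \left(- \frac{1}{21}\right) 12 - 12576) = - (- \frac{2}{7} - 12576) = \left(-1\right) \left(- \frac{88034}{7}\right) = \frac{88034}{7} \approx 12576.0$)
$M{\left(U{\left(P{\left(-3,-4 \right)} \right)} \right)} - y = \frac{1}{6 + 7} - \frac{88034}{7} = \frac{1}{13} - \frac{88034}{7} = - \frac{1144435}{91}$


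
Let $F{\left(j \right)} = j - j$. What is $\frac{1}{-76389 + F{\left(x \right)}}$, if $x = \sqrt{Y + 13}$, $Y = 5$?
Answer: $- \frac{1}{76389} \approx -1.3091 \cdot 10^{-5}$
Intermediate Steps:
$x = 3 \sqrt{2}$ ($x = \sqrt{5 + 13} = \sqrt{18} = 3 \sqrt{2} \approx 4.2426$)
$F{\left(j \right)} = 0$
$\frac{1}{-76389 + F{\left(x \right)}} = \frac{1}{-76389 + 0} = \frac{1}{-76389} = - \frac{1}{76389}$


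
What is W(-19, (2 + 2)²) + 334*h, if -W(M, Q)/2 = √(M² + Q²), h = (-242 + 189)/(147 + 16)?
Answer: -17702/163 - 2*√617 ≈ -158.28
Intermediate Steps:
h = -53/163 ≈ -0.32515
W(M, Q) = -2*√(M² + Q²)
W(-19, (2 + 2)²) + 334*h = -2*√((-19)² + ((2 + 2)²)²) + 334*(-53/163) = -2*√(361 + (4²)²) - 17702/163 = -2*√(361 + 16²) - 17702/163 = -2*√(361 + 256) - 17702/163 = -2*√617 - 17702/163 = -17702/163 - 2*√617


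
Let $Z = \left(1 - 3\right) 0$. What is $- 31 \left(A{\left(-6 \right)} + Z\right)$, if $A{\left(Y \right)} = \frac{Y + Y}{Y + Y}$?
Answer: $-31$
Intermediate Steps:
$A{\left(Y \right)} = 1$ ($A{\left(Y \right)} = \frac{2 Y}{2 Y} = 2 Y \frac{1}{2 Y} = 1$)
$Z = 0$ ($Z = \left(-2\right) 0 = 0$)
$- 31 \left(A{\left(-6 \right)} + Z\right) = - 31 \left(1 + 0\right) = \left(-31\right) 1 = -31$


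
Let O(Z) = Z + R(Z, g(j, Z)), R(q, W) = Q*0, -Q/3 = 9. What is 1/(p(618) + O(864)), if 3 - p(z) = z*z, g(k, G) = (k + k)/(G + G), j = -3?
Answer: -1/381057 ≈ -2.6243e-6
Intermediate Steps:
Q = -27 (Q = -3*9 = -27)
g(k, G) = k/G (g(k, G) = (2*k)/((2*G)) = (2*k)*(1/(2*G)) = k/G)
R(q, W) = 0 (R(q, W) = -27*0 = 0)
p(z) = 3 - z**2 (p(z) = 3 - z*z = 3 - z**2)
O(Z) = Z (O(Z) = Z + 0 = Z)
1/(p(618) + O(864)) = 1/((3 - 1*618**2) + 864) = 1/((3 - 1*381924) + 864) = 1/((3 - 381924) + 864) = 1/(-381921 + 864) = 1/(-381057) = -1/381057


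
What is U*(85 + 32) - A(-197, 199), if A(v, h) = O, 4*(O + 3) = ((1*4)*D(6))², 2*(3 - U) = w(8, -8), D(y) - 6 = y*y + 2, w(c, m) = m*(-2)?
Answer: -8326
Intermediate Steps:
w(c, m) = -2*m
D(y) = 8 + y² (D(y) = 6 + (y*y + 2) = 6 + (y² + 2) = 6 + (2 + y²) = 8 + y²)
U = -5 (U = 3 - (-1)*(-8) = 3 - ½*16 = 3 - 8 = -5)
O = 7741 (O = -3 + ((1*4)*(8 + 6²))²/4 = -3 + (4*(8 + 36))²/4 = -3 + (4*44)²/4 = -3 + (¼)*176² = -3 + (¼)*30976 = -3 + 7744 = 7741)
A(v, h) = 7741
U*(85 + 32) - A(-197, 199) = -5*(85 + 32) - 1*7741 = -5*117 - 7741 = -585 - 7741 = -8326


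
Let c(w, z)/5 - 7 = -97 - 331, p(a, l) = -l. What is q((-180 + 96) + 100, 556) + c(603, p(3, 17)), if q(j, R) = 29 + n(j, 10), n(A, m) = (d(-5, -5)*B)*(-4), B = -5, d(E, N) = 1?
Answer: -2056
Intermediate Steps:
c(w, z) = -2105 (c(w, z) = 35 + 5*(-97 - 331) = 35 + 5*(-428) = 35 - 2140 = -2105)
n(A, m) = 20 (n(A, m) = (1*(-5))*(-4) = -5*(-4) = 20)
q(j, R) = 49 (q(j, R) = 29 + 20 = 49)
q((-180 + 96) + 100, 556) + c(603, p(3, 17)) = 49 - 2105 = -2056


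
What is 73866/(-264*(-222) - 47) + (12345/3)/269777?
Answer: 20168326397/15798410897 ≈ 1.2766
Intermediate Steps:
73866/(-264*(-222) - 47) + (12345/3)/269777 = 73866/(58608 - 47) + (12345*(1/3))*(1/269777) = 73866/58561 + 4115*(1/269777) = 73866*(1/58561) + 4115/269777 = 73866/58561 + 4115/269777 = 20168326397/15798410897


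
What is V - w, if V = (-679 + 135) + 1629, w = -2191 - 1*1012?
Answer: 4288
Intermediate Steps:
w = -3203 (w = -2191 - 1012 = -3203)
V = 1085 (V = -544 + 1629 = 1085)
V - w = 1085 - 1*(-3203) = 1085 + 3203 = 4288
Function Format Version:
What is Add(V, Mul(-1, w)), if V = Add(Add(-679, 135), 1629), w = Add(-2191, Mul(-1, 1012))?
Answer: 4288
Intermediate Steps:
w = -3203 (w = Add(-2191, -1012) = -3203)
V = 1085 (V = Add(-544, 1629) = 1085)
Add(V, Mul(-1, w)) = Add(1085, Mul(-1, -3203)) = Add(1085, 3203) = 4288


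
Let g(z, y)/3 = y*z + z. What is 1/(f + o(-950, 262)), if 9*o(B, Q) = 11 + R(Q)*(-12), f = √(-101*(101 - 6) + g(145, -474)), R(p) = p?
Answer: -28197/27259039 - 405*I*√8614/27259039 ≈ -0.0010344 - 0.0013789*I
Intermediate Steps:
g(z, y) = 3*z + 3*y*z (g(z, y) = 3*(y*z + z) = 3*(z + y*z) = 3*z + 3*y*z)
f = 5*I*√8614 (f = √(-101*(101 - 6) + 3*145*(1 - 474)) = √(-101*95 + 3*145*(-473)) = √(-9595 - 205755) = √(-215350) = 5*I*√8614 ≈ 464.06*I)
o(B, Q) = 11/9 - 4*Q/3 (o(B, Q) = (11 + Q*(-12))/9 = (11 - 12*Q)/9 = 11/9 - 4*Q/3)
1/(f + o(-950, 262)) = 1/(5*I*√8614 + (11/9 - 4/3*262)) = 1/(5*I*√8614 + (11/9 - 1048/3)) = 1/(5*I*√8614 - 3133/9) = 1/(-3133/9 + 5*I*√8614)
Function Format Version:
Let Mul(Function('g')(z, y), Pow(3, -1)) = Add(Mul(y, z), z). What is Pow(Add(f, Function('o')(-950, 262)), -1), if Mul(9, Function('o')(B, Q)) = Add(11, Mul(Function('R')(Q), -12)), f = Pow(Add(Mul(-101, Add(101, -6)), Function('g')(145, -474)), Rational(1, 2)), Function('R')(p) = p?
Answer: Add(Rational(-28197, 27259039), Mul(Rational(-405, 27259039), I, Pow(8614, Rational(1, 2)))) ≈ Add(-0.0010344, Mul(-0.0013789, I))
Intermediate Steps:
Function('g')(z, y) = Add(Mul(3, z), Mul(3, y, z)) (Function('g')(z, y) = Mul(3, Add(Mul(y, z), z)) = Mul(3, Add(z, Mul(y, z))) = Add(Mul(3, z), Mul(3, y, z)))
f = Mul(5, I, Pow(8614, Rational(1, 2))) (f = Pow(Add(Mul(-101, Add(101, -6)), Mul(3, 145, Add(1, -474))), Rational(1, 2)) = Pow(Add(Mul(-101, 95), Mul(3, 145, -473)), Rational(1, 2)) = Pow(Add(-9595, -205755), Rational(1, 2)) = Pow(-215350, Rational(1, 2)) = Mul(5, I, Pow(8614, Rational(1, 2))) ≈ Mul(464.06, I))
Function('o')(B, Q) = Add(Rational(11, 9), Mul(Rational(-4, 3), Q)) (Function('o')(B, Q) = Mul(Rational(1, 9), Add(11, Mul(Q, -12))) = Mul(Rational(1, 9), Add(11, Mul(-12, Q))) = Add(Rational(11, 9), Mul(Rational(-4, 3), Q)))
Pow(Add(f, Function('o')(-950, 262)), -1) = Pow(Add(Mul(5, I, Pow(8614, Rational(1, 2))), Add(Rational(11, 9), Mul(Rational(-4, 3), 262))), -1) = Pow(Add(Mul(5, I, Pow(8614, Rational(1, 2))), Add(Rational(11, 9), Rational(-1048, 3))), -1) = Pow(Add(Mul(5, I, Pow(8614, Rational(1, 2))), Rational(-3133, 9)), -1) = Pow(Add(Rational(-3133, 9), Mul(5, I, Pow(8614, Rational(1, 2)))), -1)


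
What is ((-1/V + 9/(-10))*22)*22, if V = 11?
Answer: -2398/5 ≈ -479.60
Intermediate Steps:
((-1/V + 9/(-10))*22)*22 = ((-1/11 + 9/(-10))*22)*22 = ((-1*1/11 + 9*(-⅒))*22)*22 = ((-1/11 - 9/10)*22)*22 = -109/110*22*22 = -109/5*22 = -2398/5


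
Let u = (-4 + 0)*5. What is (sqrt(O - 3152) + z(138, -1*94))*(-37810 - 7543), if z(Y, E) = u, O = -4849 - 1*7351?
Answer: 907060 - 90706*I*sqrt(3838) ≈ 9.0706e+5 - 5.6194e+6*I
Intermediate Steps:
u = -20 (u = -4*5 = -20)
O = -12200 (O = -4849 - 7351 = -12200)
z(Y, E) = -20
(sqrt(O - 3152) + z(138, -1*94))*(-37810 - 7543) = (sqrt(-12200 - 3152) - 20)*(-37810 - 7543) = (sqrt(-15352) - 20)*(-45353) = (2*I*sqrt(3838) - 20)*(-45353) = (-20 + 2*I*sqrt(3838))*(-45353) = 907060 - 90706*I*sqrt(3838)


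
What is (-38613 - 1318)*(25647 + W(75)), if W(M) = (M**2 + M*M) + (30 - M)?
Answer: -1471537212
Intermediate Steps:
W(M) = 30 - M + 2*M**2 (W(M) = (M**2 + M**2) + (30 - M) = 2*M**2 + (30 - M) = 30 - M + 2*M**2)
(-38613 - 1318)*(25647 + W(75)) = (-38613 - 1318)*(25647 + (30 - 1*75 + 2*75**2)) = -39931*(25647 + (30 - 75 + 2*5625)) = -39931*(25647 + (30 - 75 + 11250)) = -39931*(25647 + 11205) = -39931*36852 = -1471537212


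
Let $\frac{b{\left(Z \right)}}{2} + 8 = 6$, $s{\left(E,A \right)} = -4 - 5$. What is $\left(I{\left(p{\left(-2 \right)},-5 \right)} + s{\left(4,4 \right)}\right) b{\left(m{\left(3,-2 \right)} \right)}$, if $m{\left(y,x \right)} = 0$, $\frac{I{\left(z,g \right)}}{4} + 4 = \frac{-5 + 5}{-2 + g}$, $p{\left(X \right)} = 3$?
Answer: $100$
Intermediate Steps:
$I{\left(z,g \right)} = -16$ ($I{\left(z,g \right)} = -16 + 4 \frac{-5 + 5}{-2 + g} = -16 + 4 \frac{0}{-2 + g} = -16 + 4 \cdot 0 = -16 + 0 = -16$)
$s{\left(E,A \right)} = -9$
$b{\left(Z \right)} = -4$ ($b{\left(Z \right)} = -16 + 2 \cdot 6 = -16 + 12 = -4$)
$\left(I{\left(p{\left(-2 \right)},-5 \right)} + s{\left(4,4 \right)}\right) b{\left(m{\left(3,-2 \right)} \right)} = \left(-16 - 9\right) \left(-4\right) = \left(-25\right) \left(-4\right) = 100$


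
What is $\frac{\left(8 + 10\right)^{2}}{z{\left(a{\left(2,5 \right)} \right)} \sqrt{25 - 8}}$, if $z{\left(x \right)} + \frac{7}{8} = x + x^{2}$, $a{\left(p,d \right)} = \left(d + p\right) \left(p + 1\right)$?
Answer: $\frac{2592 \sqrt{17}}{62713} \approx 0.17041$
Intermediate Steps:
$a{\left(p,d \right)} = \left(1 + p\right) \left(d + p\right)$ ($a{\left(p,d \right)} = \left(d + p\right) \left(1 + p\right) = \left(1 + p\right) \left(d + p\right)$)
$z{\left(x \right)} = - \frac{7}{8} + x + x^{2}$ ($z{\left(x \right)} = - \frac{7}{8} + \left(x + x^{2}\right) = - \frac{7}{8} + x + x^{2}$)
$\frac{\left(8 + 10\right)^{2}}{z{\left(a{\left(2,5 \right)} \right)} \sqrt{25 - 8}} = \frac{\left(8 + 10\right)^{2}}{\left(- \frac{7}{8} + \left(5 + 2 + 2^{2} + 5 \cdot 2\right) + \left(5 + 2 + 2^{2} + 5 \cdot 2\right)^{2}\right) \sqrt{25 - 8}} = \frac{18^{2}}{\left(- \frac{7}{8} + \left(5 + 2 + 4 + 10\right) + \left(5 + 2 + 4 + 10\right)^{2}\right) \sqrt{17}} = \frac{324}{\left(- \frac{7}{8} + 21 + 21^{2}\right) \sqrt{17}} = \frac{324}{\left(- \frac{7}{8} + 21 + 441\right) \sqrt{17}} = \frac{324}{\frac{3689}{8} \sqrt{17}} = 324 \frac{8 \sqrt{17}}{62713} = \frac{2592 \sqrt{17}}{62713}$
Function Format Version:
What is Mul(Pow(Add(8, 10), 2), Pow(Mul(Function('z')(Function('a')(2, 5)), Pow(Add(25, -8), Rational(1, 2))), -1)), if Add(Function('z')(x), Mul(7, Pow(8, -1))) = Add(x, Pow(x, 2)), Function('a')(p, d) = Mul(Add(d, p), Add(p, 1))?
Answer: Mul(Rational(2592, 62713), Pow(17, Rational(1, 2))) ≈ 0.17041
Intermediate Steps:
Function('a')(p, d) = Mul(Add(1, p), Add(d, p)) (Function('a')(p, d) = Mul(Add(d, p), Add(1, p)) = Mul(Add(1, p), Add(d, p)))
Function('z')(x) = Add(Rational(-7, 8), x, Pow(x, 2)) (Function('z')(x) = Add(Rational(-7, 8), Add(x, Pow(x, 2))) = Add(Rational(-7, 8), x, Pow(x, 2)))
Mul(Pow(Add(8, 10), 2), Pow(Mul(Function('z')(Function('a')(2, 5)), Pow(Add(25, -8), Rational(1, 2))), -1)) = Mul(Pow(Add(8, 10), 2), Pow(Mul(Add(Rational(-7, 8), Add(5, 2, Pow(2, 2), Mul(5, 2)), Pow(Add(5, 2, Pow(2, 2), Mul(5, 2)), 2)), Pow(Add(25, -8), Rational(1, 2))), -1)) = Mul(Pow(18, 2), Pow(Mul(Add(Rational(-7, 8), Add(5, 2, 4, 10), Pow(Add(5, 2, 4, 10), 2)), Pow(17, Rational(1, 2))), -1)) = Mul(324, Pow(Mul(Add(Rational(-7, 8), 21, Pow(21, 2)), Pow(17, Rational(1, 2))), -1)) = Mul(324, Pow(Mul(Add(Rational(-7, 8), 21, 441), Pow(17, Rational(1, 2))), -1)) = Mul(324, Pow(Mul(Rational(3689, 8), Pow(17, Rational(1, 2))), -1)) = Mul(324, Mul(Rational(8, 62713), Pow(17, Rational(1, 2)))) = Mul(Rational(2592, 62713), Pow(17, Rational(1, 2)))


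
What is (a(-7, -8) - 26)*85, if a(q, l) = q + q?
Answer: -3400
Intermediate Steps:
a(q, l) = 2*q
(a(-7, -8) - 26)*85 = (2*(-7) - 26)*85 = (-14 - 26)*85 = -40*85 = -3400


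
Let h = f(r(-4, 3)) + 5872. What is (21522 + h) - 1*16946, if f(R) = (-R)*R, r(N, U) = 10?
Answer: 10348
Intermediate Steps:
f(R) = -R²
h = 5772 (h = -1*10² + 5872 = -1*100 + 5872 = -100 + 5872 = 5772)
(21522 + h) - 1*16946 = (21522 + 5772) - 1*16946 = 27294 - 16946 = 10348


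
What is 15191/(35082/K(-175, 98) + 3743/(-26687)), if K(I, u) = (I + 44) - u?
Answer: -92837107693/937090481 ≈ -99.070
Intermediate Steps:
K(I, u) = 44 + I - u (K(I, u) = (44 + I) - u = 44 + I - u)
15191/(35082/K(-175, 98) + 3743/(-26687)) = 15191/(35082/(44 - 175 - 1*98) + 3743/(-26687)) = 15191/(35082/(44 - 175 - 98) + 3743*(-1/26687)) = 15191/(35082/(-229) - 3743/26687) = 15191/(35082*(-1/229) - 3743/26687) = 15191/(-35082/229 - 3743/26687) = 15191/(-937090481/6111323) = 15191*(-6111323/937090481) = -92837107693/937090481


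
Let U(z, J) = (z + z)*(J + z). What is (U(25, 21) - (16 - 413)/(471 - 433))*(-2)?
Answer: -87797/19 ≈ -4620.9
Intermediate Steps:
U(z, J) = 2*z*(J + z) (U(z, J) = (2*z)*(J + z) = 2*z*(J + z))
(U(25, 21) - (16 - 413)/(471 - 433))*(-2) = (2*25*(21 + 25) - (16 - 413)/(471 - 433))*(-2) = (2*25*46 - (-397)/38)*(-2) = (2300 - (-397)/38)*(-2) = (2300 - 1*(-397/38))*(-2) = (2300 + 397/38)*(-2) = (87797/38)*(-2) = -87797/19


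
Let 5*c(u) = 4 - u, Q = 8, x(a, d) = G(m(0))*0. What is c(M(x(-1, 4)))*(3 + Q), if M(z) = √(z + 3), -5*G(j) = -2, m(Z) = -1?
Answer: 44/5 - 11*√3/5 ≈ 4.9895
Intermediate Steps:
G(j) = ⅖ (G(j) = -⅕*(-2) = ⅖)
x(a, d) = 0 (x(a, d) = (⅖)*0 = 0)
M(z) = √(3 + z)
c(u) = ⅘ - u/5 (c(u) = (4 - u)/5 = ⅘ - u/5)
c(M(x(-1, 4)))*(3 + Q) = (⅘ - √(3 + 0)/5)*(3 + 8) = (⅘ - √3/5)*11 = 44/5 - 11*√3/5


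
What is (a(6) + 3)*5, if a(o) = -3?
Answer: 0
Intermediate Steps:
(a(6) + 3)*5 = (-3 + 3)*5 = 0*5 = 0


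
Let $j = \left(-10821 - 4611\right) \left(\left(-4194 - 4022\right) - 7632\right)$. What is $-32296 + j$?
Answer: $244534040$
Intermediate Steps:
$j = 244566336$ ($j = - 15432 \left(\left(-4194 - 4022\right) - 7632\right) = - 15432 \left(-8216 - 7632\right) = \left(-15432\right) \left(-15848\right) = 244566336$)
$-32296 + j = -32296 + 244566336 = 244534040$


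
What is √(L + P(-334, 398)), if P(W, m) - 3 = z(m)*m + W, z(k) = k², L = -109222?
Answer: √62935239 ≈ 7933.2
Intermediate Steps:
P(W, m) = 3 + W + m³ (P(W, m) = 3 + (m²*m + W) = 3 + (m³ + W) = 3 + (W + m³) = 3 + W + m³)
√(L + P(-334, 398)) = √(-109222 + (3 - 334 + 398³)) = √(-109222 + (3 - 334 + 63044792)) = √(-109222 + 63044461) = √62935239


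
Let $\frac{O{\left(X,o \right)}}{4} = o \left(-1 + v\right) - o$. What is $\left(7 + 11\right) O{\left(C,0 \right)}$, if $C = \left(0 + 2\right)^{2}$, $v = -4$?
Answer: $0$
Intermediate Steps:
$C = 4$ ($C = 2^{2} = 4$)
$O{\left(X,o \right)} = - 24 o$ ($O{\left(X,o \right)} = 4 \left(o \left(-1 - 4\right) - o\right) = 4 \left(o \left(-5\right) - o\right) = 4 \left(- 5 o - o\right) = 4 \left(- 6 o\right) = - 24 o$)
$\left(7 + 11\right) O{\left(C,0 \right)} = \left(7 + 11\right) \left(\left(-24\right) 0\right) = 18 \cdot 0 = 0$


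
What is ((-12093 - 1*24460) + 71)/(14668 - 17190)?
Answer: 18241/1261 ≈ 14.465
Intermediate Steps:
((-12093 - 1*24460) + 71)/(14668 - 17190) = ((-12093 - 24460) + 71)/(-2522) = (-36553 + 71)*(-1/2522) = -36482*(-1/2522) = 18241/1261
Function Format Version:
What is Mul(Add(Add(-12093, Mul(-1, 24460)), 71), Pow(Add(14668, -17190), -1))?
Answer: Rational(18241, 1261) ≈ 14.465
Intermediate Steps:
Mul(Add(Add(-12093, Mul(-1, 24460)), 71), Pow(Add(14668, -17190), -1)) = Mul(Add(Add(-12093, -24460), 71), Pow(-2522, -1)) = Mul(Add(-36553, 71), Rational(-1, 2522)) = Mul(-36482, Rational(-1, 2522)) = Rational(18241, 1261)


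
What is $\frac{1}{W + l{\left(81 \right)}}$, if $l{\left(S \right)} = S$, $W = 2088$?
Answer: $\frac{1}{2169} \approx 0.00046104$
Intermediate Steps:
$\frac{1}{W + l{\left(81 \right)}} = \frac{1}{2088 + 81} = \frac{1}{2169}$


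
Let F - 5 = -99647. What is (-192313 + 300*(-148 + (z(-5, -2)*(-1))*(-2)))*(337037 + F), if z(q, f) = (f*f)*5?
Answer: -53345742635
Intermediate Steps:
F = -99642 (F = 5 - 99647 = -99642)
z(q, f) = 5*f² (z(q, f) = f²*5 = 5*f²)
(-192313 + 300*(-148 + (z(-5, -2)*(-1))*(-2)))*(337037 + F) = (-192313 + 300*(-148 + ((5*(-2)²)*(-1))*(-2)))*(337037 - 99642) = (-192313 + 300*(-148 + ((5*4)*(-1))*(-2)))*237395 = (-192313 + 300*(-148 + (20*(-1))*(-2)))*237395 = (-192313 + 300*(-148 - 20*(-2)))*237395 = (-192313 + 300*(-148 + 40))*237395 = (-192313 + 300*(-108))*237395 = (-192313 - 32400)*237395 = -224713*237395 = -53345742635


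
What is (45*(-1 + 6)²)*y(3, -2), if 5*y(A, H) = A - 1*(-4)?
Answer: 1575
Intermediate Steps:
y(A, H) = ⅘ + A/5 (y(A, H) = (A - 1*(-4))/5 = (A + 4)/5 = (4 + A)/5 = ⅘ + A/5)
(45*(-1 + 6)²)*y(3, -2) = (45*(-1 + 6)²)*(⅘ + (⅕)*3) = (45*5²)*(⅘ + ⅗) = (45*25)*(7/5) = 1125*(7/5) = 1575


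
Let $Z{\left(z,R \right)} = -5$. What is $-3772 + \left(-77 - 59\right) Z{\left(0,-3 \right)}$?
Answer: $-3092$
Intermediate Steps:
$-3772 + \left(-77 - 59\right) Z{\left(0,-3 \right)} = -3772 + \left(-77 - 59\right) \left(-5\right) = -3772 - -680 = -3772 + 680 = -3092$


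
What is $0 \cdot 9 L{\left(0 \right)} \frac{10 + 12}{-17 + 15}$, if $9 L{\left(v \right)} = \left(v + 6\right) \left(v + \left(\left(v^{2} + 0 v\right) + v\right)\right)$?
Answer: $0$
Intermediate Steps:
$L{\left(v \right)} = \frac{\left(6 + v\right) \left(v^{2} + 2 v\right)}{9}$ ($L{\left(v \right)} = \frac{\left(v + 6\right) \left(v + \left(\left(v^{2} + 0 v\right) + v\right)\right)}{9} = \frac{\left(6 + v\right) \left(v + \left(\left(v^{2} + 0\right) + v\right)\right)}{9} = \frac{\left(6 + v\right) \left(v + \left(v^{2} + v\right)\right)}{9} = \frac{\left(6 + v\right) \left(v + \left(v + v^{2}\right)\right)}{9} = \frac{\left(6 + v\right) \left(v^{2} + 2 v\right)}{9}$)
$0 \cdot 9 L{\left(0 \right)} \frac{10 + 12}{-17 + 15} = 0 \cdot 9 \cdot \frac{1}{9} \cdot 0 \left(12 + 0^{2} + 8 \cdot 0\right) \frac{10 + 12}{-17 + 15} = 0 \cdot \frac{1}{9} \cdot 0 \left(12 + 0 + 0\right) \frac{22}{-2} = 0 \cdot \frac{1}{9} \cdot 0 \cdot 12 \cdot 22 \left(- \frac{1}{2}\right) = 0 \cdot 0 \left(-11\right) = 0 \left(-11\right) = 0$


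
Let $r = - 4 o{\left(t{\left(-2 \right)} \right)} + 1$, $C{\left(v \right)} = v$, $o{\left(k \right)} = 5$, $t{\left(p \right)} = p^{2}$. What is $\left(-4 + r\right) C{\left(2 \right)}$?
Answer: $-46$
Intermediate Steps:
$r = -19$ ($r = \left(-4\right) 5 + 1 = -20 + 1 = -19$)
$\left(-4 + r\right) C{\left(2 \right)} = \left(-4 - 19\right) 2 = \left(-23\right) 2 = -46$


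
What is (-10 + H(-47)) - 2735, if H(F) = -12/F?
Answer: -129003/47 ≈ -2744.7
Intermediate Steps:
(-10 + H(-47)) - 2735 = (-10 - 12/(-47)) - 2735 = (-10 - 12*(-1/47)) - 2735 = (-10 + 12/47) - 2735 = -458/47 - 2735 = -129003/47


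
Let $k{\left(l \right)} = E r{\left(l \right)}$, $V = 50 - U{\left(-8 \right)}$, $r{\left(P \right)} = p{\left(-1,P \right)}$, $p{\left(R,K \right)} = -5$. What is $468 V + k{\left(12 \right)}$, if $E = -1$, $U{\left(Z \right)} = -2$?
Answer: $24341$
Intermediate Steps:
$r{\left(P \right)} = -5$
$V = 52$ ($V = 50 - -2 = 50 + 2 = 52$)
$k{\left(l \right)} = 5$ ($k{\left(l \right)} = \left(-1\right) \left(-5\right) = 5$)
$468 V + k{\left(12 \right)} = 468 \cdot 52 + 5 = 24336 + 5 = 24341$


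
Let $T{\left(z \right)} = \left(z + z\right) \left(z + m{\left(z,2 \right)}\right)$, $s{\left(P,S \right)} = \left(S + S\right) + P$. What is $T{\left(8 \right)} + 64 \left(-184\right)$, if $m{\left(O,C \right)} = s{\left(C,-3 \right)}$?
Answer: $-11712$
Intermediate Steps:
$s{\left(P,S \right)} = P + 2 S$ ($s{\left(P,S \right)} = 2 S + P = P + 2 S$)
$m{\left(O,C \right)} = -6 + C$ ($m{\left(O,C \right)} = C + 2 \left(-3\right) = C - 6 = -6 + C$)
$T{\left(z \right)} = 2 z \left(-4 + z\right)$ ($T{\left(z \right)} = \left(z + z\right) \left(z + \left(-6 + 2\right)\right) = 2 z \left(z - 4\right) = 2 z \left(-4 + z\right)$)
$T{\left(8 \right)} + 64 \left(-184\right) = 2 \cdot 8 \left(-4 + 8\right) + 64 \left(-184\right) = 2 \cdot 8 \cdot 4 - 11776 = 64 - 11776 = -11712$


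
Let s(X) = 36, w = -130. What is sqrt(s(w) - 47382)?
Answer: I*sqrt(47346) ≈ 217.59*I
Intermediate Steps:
sqrt(s(w) - 47382) = sqrt(36 - 47382) = sqrt(-47346) = I*sqrt(47346)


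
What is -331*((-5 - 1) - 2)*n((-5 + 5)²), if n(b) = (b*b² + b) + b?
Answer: 0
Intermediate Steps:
n(b) = b³ + 2*b (n(b) = (b³ + b) + b = (b + b³) + b = b³ + 2*b)
-331*((-5 - 1) - 2)*n((-5 + 5)²) = -331*((-5 - 1) - 2)*(-5 + 5)²*(2 + ((-5 + 5)²)²) = -331*(-6 - 2)*0²*(2 + (0²)²) = -(-2648)*0*(2 + 0²) = -(-2648)*0*(2 + 0) = -(-2648)*0*2 = -(-2648)*0 = -331*0 = 0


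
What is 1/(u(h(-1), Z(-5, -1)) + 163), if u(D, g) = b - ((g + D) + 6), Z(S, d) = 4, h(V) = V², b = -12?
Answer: 1/140 ≈ 0.0071429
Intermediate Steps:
u(D, g) = -18 - D - g (u(D, g) = -12 - ((g + D) + 6) = -12 - ((D + g) + 6) = -12 - (6 + D + g) = -12 + (-6 - D - g) = -18 - D - g)
1/(u(h(-1), Z(-5, -1)) + 163) = 1/((-18 - 1*(-1)² - 1*4) + 163) = 1/((-18 - 1*1 - 4) + 163) = 1/((-18 - 1 - 4) + 163) = 1/(-23 + 163) = 1/140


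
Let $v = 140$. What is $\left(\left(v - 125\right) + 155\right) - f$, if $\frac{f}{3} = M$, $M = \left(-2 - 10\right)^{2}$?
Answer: $-262$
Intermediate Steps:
$M = 144$ ($M = \left(-12\right)^{2} = 144$)
$f = 432$ ($f = 3 \cdot 144 = 432$)
$\left(\left(v - 125\right) + 155\right) - f = \left(\left(140 - 125\right) + 155\right) - 432 = \left(15 + 155\right) - 432 = 170 - 432 = -262$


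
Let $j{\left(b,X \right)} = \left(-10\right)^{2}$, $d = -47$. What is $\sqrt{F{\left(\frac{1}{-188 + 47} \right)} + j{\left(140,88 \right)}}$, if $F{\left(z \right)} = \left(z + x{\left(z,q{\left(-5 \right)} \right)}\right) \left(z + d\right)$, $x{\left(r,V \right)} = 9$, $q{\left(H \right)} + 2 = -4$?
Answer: $\frac{2 i \sqrt{1604051}}{141} \approx 17.965 i$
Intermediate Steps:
$q{\left(H \right)} = -6$ ($q{\left(H \right)} = -2 - 4 = -6$)
$j{\left(b,X \right)} = 100$
$F{\left(z \right)} = \left(-47 + z\right) \left(9 + z\right)$ ($F{\left(z \right)} = \left(z + 9\right) \left(z - 47\right) = \left(9 + z\right) \left(-47 + z\right) = \left(-47 + z\right) \left(9 + z\right)$)
$\sqrt{F{\left(\frac{1}{-188 + 47} \right)} + j{\left(140,88 \right)}} = \sqrt{\left(-423 + \left(\frac{1}{-188 + 47}\right)^{2} - \frac{38}{-188 + 47}\right) + 100} = \sqrt{\left(-423 + \left(\frac{1}{-141}\right)^{2} - \frac{38}{-141}\right) + 100} = \sqrt{\left(-423 + \left(- \frac{1}{141}\right)^{2} - - \frac{38}{141}\right) + 100} = \sqrt{\left(-423 + \frac{1}{19881} + \frac{38}{141}\right) + 100} = \sqrt{- \frac{8404304}{19881} + 100} = \sqrt{- \frac{6416204}{19881}} = \frac{2 i \sqrt{1604051}}{141}$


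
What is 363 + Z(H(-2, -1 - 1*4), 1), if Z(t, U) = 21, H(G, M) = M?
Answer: 384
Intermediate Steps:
363 + Z(H(-2, -1 - 1*4), 1) = 363 + 21 = 384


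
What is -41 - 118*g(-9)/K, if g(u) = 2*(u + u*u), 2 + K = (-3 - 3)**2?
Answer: -9193/17 ≈ -540.76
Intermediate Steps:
K = 34 (K = -2 + (-3 - 3)**2 = -2 + (-6)**2 = -2 + 36 = 34)
g(u) = 2*u + 2*u**2 (g(u) = 2*(u + u**2) = 2*u + 2*u**2)
-41 - 118*g(-9)/K = -41 - 118*2*(-9)*(1 - 9)/34 = -41 - 118*2*(-9)*(-8)/34 = -41 - 16992/34 = -41 - 118*72/17 = -41 - 8496/17 = -9193/17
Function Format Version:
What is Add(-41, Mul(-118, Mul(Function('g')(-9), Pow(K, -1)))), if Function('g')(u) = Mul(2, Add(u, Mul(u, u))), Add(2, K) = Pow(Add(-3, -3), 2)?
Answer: Rational(-9193, 17) ≈ -540.76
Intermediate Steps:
K = 34 (K = Add(-2, Pow(Add(-3, -3), 2)) = Add(-2, Pow(-6, 2)) = Add(-2, 36) = 34)
Function('g')(u) = Add(Mul(2, u), Mul(2, Pow(u, 2))) (Function('g')(u) = Mul(2, Add(u, Pow(u, 2))) = Add(Mul(2, u), Mul(2, Pow(u, 2))))
Add(-41, Mul(-118, Mul(Function('g')(-9), Pow(K, -1)))) = Add(-41, Mul(-118, Mul(Mul(2, -9, Add(1, -9)), Pow(34, -1)))) = Add(-41, Mul(-118, Mul(Mul(2, -9, -8), Rational(1, 34)))) = Add(-41, Mul(-118, Mul(144, Rational(1, 34)))) = Add(-41, Mul(-118, Rational(72, 17))) = Add(-41, Rational(-8496, 17)) = Rational(-9193, 17)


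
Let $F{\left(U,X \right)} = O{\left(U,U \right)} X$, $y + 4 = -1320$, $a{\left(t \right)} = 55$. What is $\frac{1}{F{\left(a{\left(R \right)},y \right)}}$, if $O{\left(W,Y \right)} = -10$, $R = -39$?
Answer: $\frac{1}{13240} \approx 7.5529 \cdot 10^{-5}$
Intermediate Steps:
$y = -1324$ ($y = -4 - 1320 = -1324$)
$F{\left(U,X \right)} = - 10 X$
$\frac{1}{F{\left(a{\left(R \right)},y \right)}} = \frac{1}{\left(-10\right) \left(-1324\right)} = \frac{1}{13240}$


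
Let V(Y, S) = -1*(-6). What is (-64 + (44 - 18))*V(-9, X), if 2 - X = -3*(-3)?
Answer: -228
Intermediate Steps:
X = -7 (X = 2 - (-3)*(-3) = 2 - 1*9 = 2 - 9 = -7)
V(Y, S) = 6
(-64 + (44 - 18))*V(-9, X) = (-64 + (44 - 18))*6 = (-64 + 26)*6 = -38*6 = -228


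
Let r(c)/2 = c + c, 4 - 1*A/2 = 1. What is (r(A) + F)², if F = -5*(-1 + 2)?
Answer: 361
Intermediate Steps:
A = 6 (A = 8 - 2*1 = 8 - 2 = 6)
r(c) = 4*c (r(c) = 2*(c + c) = 2*(2*c) = 4*c)
F = -5 (F = -5*1 = -5)
(r(A) + F)² = (4*6 - 5)² = (24 - 5)² = 19² = 361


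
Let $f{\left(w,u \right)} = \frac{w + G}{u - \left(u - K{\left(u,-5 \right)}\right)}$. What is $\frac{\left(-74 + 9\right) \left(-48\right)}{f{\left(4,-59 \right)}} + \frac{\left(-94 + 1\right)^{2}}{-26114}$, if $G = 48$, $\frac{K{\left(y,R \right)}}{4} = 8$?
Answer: $\frac{50130231}{26114} \approx 1919.7$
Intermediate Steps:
$K{\left(y,R \right)} = 32$ ($K{\left(y,R \right)} = 4 \cdot 8 = 32$)
$f{\left(w,u \right)} = \frac{3}{2} + \frac{w}{32}$ ($f{\left(w,u \right)} = \frac{w + 48}{u - \left(-32 + u\right)} = \frac{48 + w}{32} = \left(48 + w\right) \frac{1}{32} = \frac{3}{2} + \frac{w}{32}$)
$\frac{\left(-74 + 9\right) \left(-48\right)}{f{\left(4,-59 \right)}} + \frac{\left(-94 + 1\right)^{2}}{-26114} = \frac{\left(-74 + 9\right) \left(-48\right)}{\frac{3}{2} + \frac{1}{32} \cdot 4} + \frac{\left(-94 + 1\right)^{2}}{-26114} = \frac{\left(-65\right) \left(-48\right)}{\frac{3}{2} + \frac{1}{8}} + \left(-93\right)^{2} \left(- \frac{1}{26114}\right) = \frac{3120}{\frac{13}{8}} + 8649 \left(- \frac{1}{26114}\right) = 3120 \cdot \frac{8}{13} - \frac{8649}{26114} = 1920 - \frac{8649}{26114} = \frac{50130231}{26114}$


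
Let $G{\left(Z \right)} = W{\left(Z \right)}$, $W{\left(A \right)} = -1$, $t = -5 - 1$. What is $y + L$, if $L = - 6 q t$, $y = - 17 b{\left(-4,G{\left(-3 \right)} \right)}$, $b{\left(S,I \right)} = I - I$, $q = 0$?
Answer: $0$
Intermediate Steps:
$t = -6$
$G{\left(Z \right)} = -1$
$b{\left(S,I \right)} = 0$
$y = 0$ ($y = \left(-17\right) 0 = 0$)
$L = 0$ ($L = \left(-6\right) 0 \left(-6\right) = 0 \left(-6\right) = 0$)
$y + L = 0 + 0 = 0$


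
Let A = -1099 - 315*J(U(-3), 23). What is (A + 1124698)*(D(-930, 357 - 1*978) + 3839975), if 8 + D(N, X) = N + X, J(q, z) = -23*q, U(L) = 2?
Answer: 4368459027024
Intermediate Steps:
D(N, X) = -8 + N + X (D(N, X) = -8 + (N + X) = -8 + N + X)
A = 13391 (A = -1099 - (-7245)*2 = -1099 - 315*(-46) = -1099 + 14490 = 13391)
(A + 1124698)*(D(-930, 357 - 1*978) + 3839975) = (13391 + 1124698)*((-8 - 930 + (357 - 1*978)) + 3839975) = 1138089*((-8 - 930 + (357 - 978)) + 3839975) = 1138089*((-8 - 930 - 621) + 3839975) = 1138089*(-1559 + 3839975) = 1138089*3838416 = 4368459027024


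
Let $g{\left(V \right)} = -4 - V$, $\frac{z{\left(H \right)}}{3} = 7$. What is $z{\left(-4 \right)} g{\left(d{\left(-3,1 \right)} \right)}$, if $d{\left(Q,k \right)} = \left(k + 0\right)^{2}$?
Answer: $-105$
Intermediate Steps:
$d{\left(Q,k \right)} = k^{2}$
$z{\left(H \right)} = 21$ ($z{\left(H \right)} = 3 \cdot 7 = 21$)
$z{\left(-4 \right)} g{\left(d{\left(-3,1 \right)} \right)} = 21 \left(-4 - 1^{2}\right) = 21 \left(-4 - 1\right) = 21 \left(-5\right) = -105$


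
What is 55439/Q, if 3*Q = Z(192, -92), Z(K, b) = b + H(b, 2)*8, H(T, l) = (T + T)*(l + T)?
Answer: 166317/132388 ≈ 1.2563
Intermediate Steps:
H(T, l) = 2*T*(T + l) (H(T, l) = (2*T)*(T + l) = 2*T*(T + l))
Z(K, b) = b + 16*b*(2 + b) (Z(K, b) = b + (2*b*(b + 2))*8 = b + (2*b*(2 + b))*8 = b + 16*b*(2 + b))
Q = 132388/3 (Q = (-92*(33 + 16*(-92)))/3 = (-92*(33 - 1472))/3 = (-92*(-1439))/3 = (1/3)*132388 = 132388/3 ≈ 44129.)
55439/Q = 55439/(132388/3) = 55439*(3/132388) = 166317/132388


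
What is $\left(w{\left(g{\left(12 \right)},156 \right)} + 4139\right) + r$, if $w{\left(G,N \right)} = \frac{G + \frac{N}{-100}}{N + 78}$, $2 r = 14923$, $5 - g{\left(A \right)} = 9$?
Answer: $\frac{33931393}{2925} \approx 11600.0$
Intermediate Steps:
$g{\left(A \right)} = -4$ ($g{\left(A \right)} = 5 - 9 = -4$)
$r = \frac{14923}{2}$ ($r = \frac{1}{2} \cdot 14923 = \frac{14923}{2} \approx 7461.5$)
$w{\left(G,N \right)} = \frac{G - \frac{N}{100}}{78 + N}$ ($w{\left(G,N \right)} = \frac{G + N \left(- \frac{1}{100}\right)}{78 + N} = \frac{G - \frac{N}{100}}{78 + N}$)
$\left(w{\left(g{\left(12 \right)},156 \right)} + 4139\right) + r = \left(\frac{-4 - \frac{39}{25}}{78 + 156} + 4139\right) + \frac{14923}{2} = \left(\frac{-4 - \frac{39}{25}}{234} + 4139\right) + \frac{14923}{2} = \left(\frac{1}{234} \left(- \frac{139}{25}\right) + 4139\right) + \frac{14923}{2} = \left(- \frac{139}{5850} + 4139\right) + \frac{14923}{2} = \frac{24213011}{5850} + \frac{14923}{2} = \frac{33931393}{2925}$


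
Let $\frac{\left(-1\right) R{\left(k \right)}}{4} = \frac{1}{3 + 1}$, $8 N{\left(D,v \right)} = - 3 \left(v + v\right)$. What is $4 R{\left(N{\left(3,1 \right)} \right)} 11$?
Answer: $-44$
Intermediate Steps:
$N{\left(D,v \right)} = - \frac{3 v}{4}$ ($N{\left(D,v \right)} = \frac{\left(-3\right) \left(v + v\right)}{8} = \frac{\left(-3\right) 2 v}{8} = \frac{\left(-6\right) v}{8} = - \frac{3 v}{4}$)
$R{\left(k \right)} = -1$ ($R{\left(k \right)} = - \frac{4}{3 + 1} = - \frac{4}{4} = \left(-4\right) \frac{1}{4} = -1$)
$4 R{\left(N{\left(3,1 \right)} \right)} 11 = 4 \left(-1\right) 11 = \left(-4\right) 11 = -44$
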